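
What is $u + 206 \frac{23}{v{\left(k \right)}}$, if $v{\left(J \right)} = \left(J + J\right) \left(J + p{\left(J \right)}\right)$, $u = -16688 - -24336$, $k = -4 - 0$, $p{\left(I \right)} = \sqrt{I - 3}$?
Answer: $7751 + \frac{103 i \sqrt{7}}{4} \approx 7751.0 + 68.128 i$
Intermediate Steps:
$p{\left(I \right)} = \sqrt{-3 + I}$
$k = -4$ ($k = -4 + 0 = -4$)
$u = 7648$ ($u = -16688 + 24336 = 7648$)
$v{\left(J \right)} = 2 J \left(J + \sqrt{-3 + J}\right)$ ($v{\left(J \right)} = \left(J + J\right) \left(J + \sqrt{-3 + J}\right) = 2 J \left(J + \sqrt{-3 + J}\right)$)
$u + 206 \frac{23}{v{\left(k \right)}} = 7648 + 206 \frac{23}{2 \left(-4\right) \left(-4 + \sqrt{-3 - 4}\right)} = 7648 + 206 \frac{23}{2 \left(-4\right) \left(-4 + \sqrt{-7}\right)} = 7648 + 206 \frac{23}{2 \left(-4\right) \left(-4 + i \sqrt{7}\right)} = 7648 + 206 \frac{23}{32 - 8 i \sqrt{7}} = 7648 + \frac{4738}{32 - 8 i \sqrt{7}}$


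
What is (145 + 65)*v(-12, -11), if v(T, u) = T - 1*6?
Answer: -3780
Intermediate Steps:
v(T, u) = -6 + T (v(T, u) = T - 6 = -6 + T)
(145 + 65)*v(-12, -11) = (145 + 65)*(-6 - 12) = 210*(-18) = -3780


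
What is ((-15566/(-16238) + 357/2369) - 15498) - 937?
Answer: -13742956125/836257 ≈ -16434.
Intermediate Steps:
((-15566/(-16238) + 357/2369) - 15498) - 937 = ((-15566*(-1/16238) + 357*(1/2369)) - 15498) - 937 = ((7783/8119 + 357/2369) - 15498) - 937 = (927670/836257 - 15498) - 937 = -12959383316/836257 - 937 = -13742956125/836257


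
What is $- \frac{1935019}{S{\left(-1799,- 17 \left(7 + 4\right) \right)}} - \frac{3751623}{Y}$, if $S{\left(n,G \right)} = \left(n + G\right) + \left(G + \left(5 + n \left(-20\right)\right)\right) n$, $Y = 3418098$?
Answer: $- \frac{39166690971077}{36689059539604} \approx -1.0675$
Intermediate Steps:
$S{\left(n,G \right)} = G + n + n \left(5 + G - 20 n\right)$ ($S{\left(n,G \right)} = \left(G + n\right) + \left(G - \left(-5 + 20 n\right)\right) n = \left(G + n\right) + \left(5 + G - 20 n\right) n = \left(G + n\right) + n \left(5 + G - 20 n\right) = G + n + n \left(5 + G - 20 n\right)$)
$- \frac{1935019}{S{\left(-1799,- 17 \left(7 + 4\right) \right)}} - \frac{3751623}{Y} = - \frac{1935019}{- 17 \left(7 + 4\right) - 20 \left(-1799\right)^{2} + 6 \left(-1799\right) + - 17 \left(7 + 4\right) \left(-1799\right)} - \frac{3751623}{3418098} = - \frac{1935019}{\left(-17\right) 11 - 64728020 - 10794 + \left(-17\right) 11 \left(-1799\right)} - \frac{1250541}{1139366} = - \frac{1935019}{-187 - 64728020 - 10794 - -336413} - \frac{1250541}{1139366} = - \frac{1935019}{-187 - 64728020 - 10794 + 336413} - \frac{1250541}{1139366} = - \frac{1935019}{-64402588} - \frac{1250541}{1139366} = \left(-1935019\right) \left(- \frac{1}{64402588}\right) - \frac{1250541}{1139366} = \frac{1935019}{64402588} - \frac{1250541}{1139366} = - \frac{39166690971077}{36689059539604}$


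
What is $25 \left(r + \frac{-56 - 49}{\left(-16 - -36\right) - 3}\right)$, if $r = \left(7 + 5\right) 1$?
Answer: $\frac{2475}{17} \approx 145.59$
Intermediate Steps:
$r = 12$ ($r = 12 \cdot 1 = 12$)
$25 \left(r + \frac{-56 - 49}{\left(-16 - -36\right) - 3}\right) = 25 \left(12 + \frac{-56 - 49}{\left(-16 - -36\right) - 3}\right) = 25 \left(12 - \frac{105}{\left(-16 + 36\right) - 3}\right) = 25 \left(12 - \frac{105}{20 - 3}\right) = 25 \left(12 - \frac{105}{17}\right) = 25 \cdot \frac{99}{17} = \frac{2475}{17}$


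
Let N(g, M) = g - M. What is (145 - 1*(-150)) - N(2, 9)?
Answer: 302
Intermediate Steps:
(145 - 1*(-150)) - N(2, 9) = (145 - 1*(-150)) - (2 - 1*9) = (145 + 150) - (2 - 9) = 295 - 1*(-7) = 295 + 7 = 302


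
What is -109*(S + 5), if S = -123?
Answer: 12862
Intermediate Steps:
-109*(S + 5) = -109*(-123 + 5) = -109*(-118) = 12862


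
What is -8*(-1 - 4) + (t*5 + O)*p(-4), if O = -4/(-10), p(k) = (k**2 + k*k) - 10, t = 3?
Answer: 1894/5 ≈ 378.80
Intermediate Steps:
p(k) = -10 + 2*k**2 (p(k) = (k**2 + k**2) - 10 = 2*k**2 - 10 = -10 + 2*k**2)
O = 2/5 (O = -4*(-1/10) = 2/5 ≈ 0.40000)
-8*(-1 - 4) + (t*5 + O)*p(-4) = -8*(-1 - 4) + (3*5 + 2/5)*(-10 + 2*(-4)**2) = -8*(-5) + (15 + 2/5)*(-10 + 2*16) = 40 + 77*(-10 + 32)/5 = 40 + (77/5)*22 = 40 + 1694/5 = 1894/5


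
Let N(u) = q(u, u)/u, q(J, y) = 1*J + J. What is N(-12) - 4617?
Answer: -4615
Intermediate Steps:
q(J, y) = 2*J (q(J, y) = J + J = 2*J)
N(u) = 2 (N(u) = (2*u)/u = 2)
N(-12) - 4617 = 2 - 4617 = -4615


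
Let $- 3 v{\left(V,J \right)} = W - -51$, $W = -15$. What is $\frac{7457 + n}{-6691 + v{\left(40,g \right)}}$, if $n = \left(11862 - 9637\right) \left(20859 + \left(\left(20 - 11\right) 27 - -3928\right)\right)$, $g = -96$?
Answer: $- \frac{55699207}{6703} \approx -8309.6$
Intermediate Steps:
$n = 55691750$ ($n = 2225 \left(20859 + \left(9 \cdot 27 + 3928\right)\right) = 2225 \left(20859 + \left(243 + 3928\right)\right) = 2225 \left(20859 + 4171\right) = 2225 \cdot 25030 = 55691750$)
$v{\left(V,J \right)} = -12$ ($v{\left(V,J \right)} = - \frac{-15 - -51}{3} = - \frac{-15 + 51}{3} = \left(- \frac{1}{3}\right) 36 = -12$)
$\frac{7457 + n}{-6691 + v{\left(40,g \right)}} = \frac{7457 + 55691750}{-6691 - 12} = \frac{55699207}{-6703} = 55699207 \left(- \frac{1}{6703}\right) = - \frac{55699207}{6703}$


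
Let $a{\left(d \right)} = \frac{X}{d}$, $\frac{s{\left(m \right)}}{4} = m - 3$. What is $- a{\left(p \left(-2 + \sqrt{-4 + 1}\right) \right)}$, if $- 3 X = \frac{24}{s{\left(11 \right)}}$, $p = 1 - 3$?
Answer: $\frac{1}{28} + \frac{i \sqrt{3}}{56} \approx 0.035714 + 0.030929 i$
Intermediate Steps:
$s{\left(m \right)} = -12 + 4 m$ ($s{\left(m \right)} = 4 \left(m - 3\right) = 4 \left(-3 + m\right) = -12 + 4 m$)
$p = -2$
$X = - \frac{1}{4}$ ($X = - \frac{24 \frac{1}{-12 + 4 \cdot 11}}{3} = - \frac{24 \frac{1}{-12 + 44}}{3} = - \frac{24 \cdot \frac{1}{32}}{3} = \left(- \frac{1}{3}\right) \frac{3}{4} = - \frac{1}{4} \approx -0.25$)
$a{\left(d \right)} = - \frac{1}{4 d}$
$- a{\left(p \left(-2 + \sqrt{-4 + 1}\right) \right)} = - \frac{-1}{4 \left(- 2 \left(-2 + \sqrt{-4 + 1}\right)\right)} = - \frac{-1}{4 \left(- 2 \left(-2 + \sqrt{-3}\right)\right)} = - \frac{-1}{4 \left(- 2 \left(-2 + i \sqrt{3}\right)\right)} = - \frac{-1}{4 \left(4 - 2 i \sqrt{3}\right)} = \frac{1}{4 \left(4 - 2 i \sqrt{3}\right)}$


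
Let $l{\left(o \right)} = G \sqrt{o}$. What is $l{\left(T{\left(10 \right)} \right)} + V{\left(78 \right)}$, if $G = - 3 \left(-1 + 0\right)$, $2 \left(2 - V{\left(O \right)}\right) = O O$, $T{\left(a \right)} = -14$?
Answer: $-3040 + 3 i \sqrt{14} \approx -3040.0 + 11.225 i$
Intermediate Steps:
$V{\left(O \right)} = 2 - \frac{O^{2}}{2}$ ($V{\left(O \right)} = 2 - \frac{O O}{2} = 2 - \frac{O^{2}}{2}$)
$G = 3$ ($G = \left(-3\right) \left(-1\right) = 3$)
$l{\left(o \right)} = 3 \sqrt{o}$
$l{\left(T{\left(10 \right)} \right)} + V{\left(78 \right)} = 3 \sqrt{-14} + \left(2 - \frac{78^{2}}{2}\right) = 3 i \sqrt{14} + \left(2 - 3042\right) = 3 i \sqrt{14} - 3040 = -3040 + 3 i \sqrt{14}$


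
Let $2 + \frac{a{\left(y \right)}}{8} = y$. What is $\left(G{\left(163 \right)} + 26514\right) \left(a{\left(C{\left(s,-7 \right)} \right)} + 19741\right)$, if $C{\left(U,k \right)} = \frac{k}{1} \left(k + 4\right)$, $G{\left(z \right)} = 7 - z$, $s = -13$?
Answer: $524339694$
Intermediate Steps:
$C{\left(U,k \right)} = k \left(4 + k\right)$ ($C{\left(U,k \right)} = k 1 \left(4 + k\right) = k \left(4 + k\right)$)
$a{\left(y \right)} = -16 + 8 y$
$\left(G{\left(163 \right)} + 26514\right) \left(a{\left(C{\left(s,-7 \right)} \right)} + 19741\right) = \left(\left(7 - 163\right) + 26514\right) \left(\left(-16 + 8 \left(- 7 \left(4 - 7\right)\right)\right) + 19741\right) = \left(\left(7 - 163\right) + 26514\right) \left(\left(-16 + 8 \left(\left(-7\right) \left(-3\right)\right)\right) + 19741\right) = \left(-156 + 26514\right) \left(\left(-16 + 8 \cdot 21\right) + 19741\right) = 26358 \left(\left(-16 + 168\right) + 19741\right) = 26358 \left(152 + 19741\right) = 26358 \cdot 19893 = 524339694$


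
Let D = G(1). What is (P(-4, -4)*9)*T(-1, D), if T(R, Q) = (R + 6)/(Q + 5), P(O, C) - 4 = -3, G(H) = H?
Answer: 15/2 ≈ 7.5000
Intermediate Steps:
D = 1
P(O, C) = 1 (P(O, C) = 4 - 3 = 1)
T(R, Q) = (6 + R)/(5 + Q)
(P(-4, -4)*9)*T(-1, D) = (1*9)*((6 - 1)/(5 + 1)) = 9*(5/6) = 9*((⅙)*5) = 9*(⅚) = 15/2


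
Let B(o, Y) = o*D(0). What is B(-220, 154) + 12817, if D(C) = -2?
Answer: 13257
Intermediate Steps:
B(o, Y) = -2*o (B(o, Y) = o*(-2) = -2*o)
B(-220, 154) + 12817 = -2*(-220) + 12817 = 440 + 12817 = 13257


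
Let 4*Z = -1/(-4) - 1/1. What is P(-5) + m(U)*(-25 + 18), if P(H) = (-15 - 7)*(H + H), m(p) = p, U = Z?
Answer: 3541/16 ≈ 221.31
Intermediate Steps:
Z = -3/16 (Z = (-1/(-4) - 1/1)/4 = (-1*(-¼) - 1*1)/4 = (¼ - 1)/4 = (¼)*(-¾) = -3/16 ≈ -0.18750)
U = -3/16 ≈ -0.18750
P(H) = -44*H
P(-5) + m(U)*(-25 + 18) = -44*(-5) - 3*(-25 + 18)/16 = 220 - 3/16*(-7) = 220 + 21/16 = 3541/16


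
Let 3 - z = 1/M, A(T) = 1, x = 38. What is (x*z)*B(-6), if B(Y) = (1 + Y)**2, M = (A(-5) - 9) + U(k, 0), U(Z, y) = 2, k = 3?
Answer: 9025/3 ≈ 3008.3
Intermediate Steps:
M = -6 (M = (1 - 9) + 2 = -8 + 2 = -6)
z = 19/6 (z = 3 - 1/(-6) = 3 - 1*(-1/6) = 3 + 1/6 = 19/6 ≈ 3.1667)
(x*z)*B(-6) = (38*(19/6))*(1 - 6)**2 = (361/3)*(-5)**2 = (361/3)*25 = 9025/3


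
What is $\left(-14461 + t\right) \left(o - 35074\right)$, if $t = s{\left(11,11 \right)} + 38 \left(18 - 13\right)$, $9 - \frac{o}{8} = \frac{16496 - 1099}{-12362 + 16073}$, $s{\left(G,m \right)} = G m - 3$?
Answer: $\frac{1840110758494}{3711} \approx 4.9585 \cdot 10^{8}$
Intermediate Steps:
$s{\left(G,m \right)} = -3 + G m$
$o = \frac{144016}{3711}$ ($o = 72 - 8 \frac{16496 - 1099}{-12362 + 16073} = 72 - 8 \cdot \frac{15397}{3711} = 72 - 8 \cdot 15397 \cdot \frac{1}{3711} = 72 - \frac{123176}{3711} = \frac{144016}{3711} \approx 38.808$)
$t = 308$ ($t = \left(-3 + 11 \cdot 11\right) + 38 \left(18 - 13\right) = \left(-3 + 121\right) + 38 \cdot 5 = 118 + 190 = 308$)
$\left(-14461 + t\right) \left(o - 35074\right) = \left(-14461 + 308\right) \left(\frac{144016}{3711} - 35074\right) = \left(-14153\right) \left(- \frac{130015598}{3711}\right) = \frac{1840110758494}{3711}$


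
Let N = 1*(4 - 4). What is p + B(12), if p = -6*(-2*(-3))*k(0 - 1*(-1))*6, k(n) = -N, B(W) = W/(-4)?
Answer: -3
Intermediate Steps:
B(W) = -W/4 (B(W) = W*(-¼) = -W/4)
N = 0 (N = 1*0 = 0)
k(n) = 0 (k(n) = -1*0 = 0)
p = 0 (p = -6*(-2*(-3))*0*6 = -36*0*6 = -6*0*6 = 0*6 = 0)
p + B(12) = 0 - ¼*12 = 0 - 3 = -3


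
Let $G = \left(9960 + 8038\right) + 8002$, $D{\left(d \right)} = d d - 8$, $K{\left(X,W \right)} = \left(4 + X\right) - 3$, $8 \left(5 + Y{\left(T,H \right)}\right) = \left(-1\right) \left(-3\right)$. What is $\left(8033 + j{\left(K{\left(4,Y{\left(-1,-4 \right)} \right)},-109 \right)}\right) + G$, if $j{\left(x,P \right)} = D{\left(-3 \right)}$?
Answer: $34034$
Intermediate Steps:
$Y{\left(T,H \right)} = - \frac{37}{8}$ ($Y{\left(T,H \right)} = -5 + \frac{\left(-1\right) \left(-3\right)}{8} = -5 + \frac{1}{8} \cdot 3 = -5 + \frac{3}{8} = - \frac{37}{8}$)
$K{\left(X,W \right)} = 1 + X$
$D{\left(d \right)} = -8 + d^{2}$ ($D{\left(d \right)} = d^{2} - 8 = -8 + d^{2}$)
$j{\left(x,P \right)} = 1$ ($j{\left(x,P \right)} = -8 + \left(-3\right)^{2} = -8 + 9 = 1$)
$G = 26000$ ($G = 17998 + 8002 = 26000$)
$\left(8033 + j{\left(K{\left(4,Y{\left(-1,-4 \right)} \right)},-109 \right)}\right) + G = \left(8033 + 1\right) + 26000 = 8034 + 26000 = 34034$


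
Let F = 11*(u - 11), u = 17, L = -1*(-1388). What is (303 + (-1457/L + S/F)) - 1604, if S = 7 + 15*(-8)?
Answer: -59717507/45804 ≈ -1303.8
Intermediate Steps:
L = 1388
F = 66 (F = 11*(17 - 11) = 11*6 = 66)
S = -113 (S = 7 - 120 = -113)
(303 + (-1457/L + S/F)) - 1604 = (303 + (-1457/1388 - 113/66)) - 1604 = (303 - 126503/45804) - 1604 = 13752109/45804 - 1604 = -59717507/45804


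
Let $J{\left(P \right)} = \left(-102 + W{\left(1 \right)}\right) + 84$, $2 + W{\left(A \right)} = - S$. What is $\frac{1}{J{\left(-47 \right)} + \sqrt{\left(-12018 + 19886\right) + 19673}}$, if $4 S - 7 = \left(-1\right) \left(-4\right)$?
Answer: $\frac{364}{432375} + \frac{16 \sqrt{27541}}{432375} \approx 0.006983$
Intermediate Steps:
$S = \frac{11}{4}$ ($S = \frac{7}{4} + \frac{\left(-1\right) \left(-4\right)}{4} = \frac{7}{4} + \frac{1}{4} \cdot 4 = \frac{7}{4} + 1 = \frac{11}{4} \approx 2.75$)
$W{\left(A \right)} = - \frac{19}{4}$ ($W{\left(A \right)} = -2 - \frac{11}{4} = - \frac{19}{4}$)
$J{\left(P \right)} = - \frac{91}{4}$ ($J{\left(P \right)} = \left(-102 - \frac{19}{4}\right) + 84 = - \frac{427}{4} + 84 = - \frac{91}{4}$)
$\frac{1}{J{\left(-47 \right)} + \sqrt{\left(-12018 + 19886\right) + 19673}} = \frac{1}{- \frac{91}{4} + \sqrt{\left(-12018 + 19886\right) + 19673}} = \frac{1}{- \frac{91}{4} + \sqrt{7868 + 19673}} = \frac{1}{- \frac{91}{4} + \sqrt{27541}}$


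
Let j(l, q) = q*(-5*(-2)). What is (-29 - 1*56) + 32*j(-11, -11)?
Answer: -3605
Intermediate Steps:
j(l, q) = 10*q (j(l, q) = q*10 = 10*q)
(-29 - 1*56) + 32*j(-11, -11) = (-29 - 1*56) + 32*(10*(-11)) = (-29 - 56) + 32*(-110) = -85 - 3520 = -3605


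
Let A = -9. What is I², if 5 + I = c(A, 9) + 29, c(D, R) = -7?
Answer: 289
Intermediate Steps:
I = 17 (I = -5 + (-7 + 29) = -5 + 22 = 17)
I² = 17² = 289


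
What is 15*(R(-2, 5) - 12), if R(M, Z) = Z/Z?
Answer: -165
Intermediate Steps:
R(M, Z) = 1
15*(R(-2, 5) - 12) = 15*(1 - 12) = 15*(-11) = -165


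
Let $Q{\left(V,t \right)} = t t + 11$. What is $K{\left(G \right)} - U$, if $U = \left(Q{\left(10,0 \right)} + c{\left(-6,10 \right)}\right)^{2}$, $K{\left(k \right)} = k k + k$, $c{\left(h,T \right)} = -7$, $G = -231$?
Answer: $53114$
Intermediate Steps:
$K{\left(k \right)} = k + k^{2}$ ($K{\left(k \right)} = k^{2} + k = k + k^{2}$)
$Q{\left(V,t \right)} = 11 + t^{2}$ ($Q{\left(V,t \right)} = t^{2} + 11 = 11 + t^{2}$)
$U = 16$ ($U = \left(\left(11 + 0^{2}\right) - 7\right)^{2} = \left(\left(11 + 0\right) - 7\right)^{2} = \left(11 - 7\right)^{2} = 4^{2} = 16$)
$K{\left(G \right)} - U = - 231 \left(1 - 231\right) - 16 = \left(-231\right) \left(-230\right) - 16 = 53130 - 16 = 53114$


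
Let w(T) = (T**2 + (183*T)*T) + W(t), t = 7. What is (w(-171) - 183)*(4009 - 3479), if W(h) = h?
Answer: 2851489040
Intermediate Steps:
w(T) = 7 + 184*T**2 (w(T) = (T**2 + (183*T)*T) + 7 = (T**2 + 183*T**2) + 7 = 184*T**2 + 7 = 7 + 184*T**2)
(w(-171) - 183)*(4009 - 3479) = ((7 + 184*(-171)**2) - 183)*(4009 - 3479) = ((7 + 184*29241) - 183)*530 = ((7 + 5380344) - 183)*530 = (5380351 - 183)*530 = 5380168*530 = 2851489040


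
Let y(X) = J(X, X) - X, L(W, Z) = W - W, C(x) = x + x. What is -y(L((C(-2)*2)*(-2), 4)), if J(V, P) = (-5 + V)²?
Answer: -25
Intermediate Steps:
C(x) = 2*x
L(W, Z) = 0
y(X) = (-5 + X)² - X
-y(L((C(-2)*2)*(-2), 4)) = -((-5 + 0)² - 1*0) = -((-5)² + 0) = -(25 + 0) = -1*25 = -25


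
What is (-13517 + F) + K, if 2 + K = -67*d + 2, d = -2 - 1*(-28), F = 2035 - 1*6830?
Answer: -20054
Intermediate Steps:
F = -4795 (F = 2035 - 6830 = -4795)
d = 26 (d = -2 + 28 = 26)
K = -1742 (K = -2 + (-67*26 + 2) = -2 + (-1742 + 2) = -2 - 1740 = -1742)
(-13517 + F) + K = (-13517 - 4795) - 1742 = -18312 - 1742 = -20054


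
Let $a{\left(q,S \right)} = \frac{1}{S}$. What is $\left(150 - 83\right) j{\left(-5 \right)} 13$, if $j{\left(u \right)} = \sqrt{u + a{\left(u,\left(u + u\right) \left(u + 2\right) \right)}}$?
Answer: $\frac{871 i \sqrt{4470}}{30} \approx 1941.1 i$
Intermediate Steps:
$j{\left(u \right)} = \sqrt{u + \frac{1}{2 u \left(2 + u\right)}}$ ($j{\left(u \right)} = \sqrt{u + \frac{1}{\left(u + u\right) \left(u + 2\right)}} = \sqrt{u + \frac{1}{2 u \left(2 + u\right)}}$)
$\left(150 - 83\right) j{\left(-5 \right)} 13 = \left(150 - 83\right) \frac{\sqrt{4 \left(-5\right) + \frac{2}{\left(-5\right) \left(2 - 5\right)}}}{2} \cdot 13 = 67 \frac{\sqrt{-20 + 2 \left(- \frac{1}{5}\right) \frac{1}{-3}}}{2} \cdot 13 = 67 \frac{\sqrt{-20 + 2 \left(- \frac{1}{5}\right) \left(- \frac{1}{3}\right)}}{2} \cdot 13 = 67 \frac{\sqrt{-20 + \frac{2}{15}}}{2} \cdot 13 = 67 \frac{\sqrt{- \frac{298}{15}}}{2} \cdot 13 = 67 \frac{\frac{1}{15} i \sqrt{4470}}{2} \cdot 13 = 67 \frac{i \sqrt{4470}}{30} \cdot 13 = 67 \frac{13 i \sqrt{4470}}{30} = \frac{871 i \sqrt{4470}}{30}$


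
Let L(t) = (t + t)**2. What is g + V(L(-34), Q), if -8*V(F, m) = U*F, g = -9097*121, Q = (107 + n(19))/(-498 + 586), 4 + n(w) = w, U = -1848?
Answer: -32593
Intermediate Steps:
L(t) = 4*t**2 (L(t) = (2*t)**2 = 4*t**2)
n(w) = -4 + w
Q = 61/44 (Q = (107 + (-4 + 19))/(-498 + 586) = (107 + 15)/88 = 122*(1/88) = 61/44 ≈ 1.3864)
g = -1100737
V(F, m) = 231*F (V(F, m) = -(-231)*F = 231*F)
g + V(L(-34), Q) = -1100737 + 231*(4*(-34)**2) = -1100737 + 231*(4*1156) = -1100737 + 231*4624 = -1100737 + 1068144 = -32593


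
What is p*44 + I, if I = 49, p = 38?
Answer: 1721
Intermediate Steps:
p*44 + I = 38*44 + 49 = 1672 + 49 = 1721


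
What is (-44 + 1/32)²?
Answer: 1979649/1024 ≈ 1933.3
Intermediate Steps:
(-44 + 1/32)² = (-1407/32)² = 1979649/1024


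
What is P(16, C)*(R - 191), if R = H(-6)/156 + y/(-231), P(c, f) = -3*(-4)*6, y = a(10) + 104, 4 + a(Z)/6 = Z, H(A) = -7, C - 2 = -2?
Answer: -1973238/143 ≈ -13799.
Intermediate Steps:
C = 0 (C = 2 - 2 = 0)
a(Z) = -24 + 6*Z
y = 140 (y = (-24 + 6*10) + 104 = (-24 + 60) + 104 = 36 + 104 = 140)
P(c, f) = 72 (P(c, f) = 12*6 = 72)
R = -1117/1716 (R = -7/156 + 140/(-231) = -7*1/156 + 140*(-1/231) = -7/156 - 20/33 = -1117/1716 ≈ -0.65093)
P(16, C)*(R - 191) = 72*(-1117/1716 - 191) = 72*(-328873/1716) = -1973238/143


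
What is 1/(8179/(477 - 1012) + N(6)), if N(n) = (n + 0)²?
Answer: 535/11081 ≈ 0.048281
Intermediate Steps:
N(n) = n²
1/(8179/(477 - 1012) + N(6)) = 1/(8179/(477 - 1012) + 6²) = 1/(8179/(-535) + 36) = 1/(8179*(-1/535) + 36) = 1/(-8179/535 + 36) = 1/(11081/535) = 535/11081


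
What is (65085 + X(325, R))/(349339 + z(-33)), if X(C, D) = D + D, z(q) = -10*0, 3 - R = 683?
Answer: 63725/349339 ≈ 0.18242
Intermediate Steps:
R = -680 (R = 3 - 1*683 = 3 - 683 = -680)
z(q) = 0
X(C, D) = 2*D
(65085 + X(325, R))/(349339 + z(-33)) = (65085 + 2*(-680))/(349339 + 0) = (65085 - 1360)/349339 = 63725*(1/349339) = 63725/349339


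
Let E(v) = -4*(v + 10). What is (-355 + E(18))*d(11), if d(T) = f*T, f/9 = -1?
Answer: 46233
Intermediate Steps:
f = -9 (f = 9*(-1) = -9)
E(v) = -40 - 4*v (E(v) = -4*(10 + v) = -40 - 4*v)
d(T) = -9*T
(-355 + E(18))*d(11) = (-355 + (-40 - 4*18))*(-9*11) = (-355 + (-40 - 72))*(-99) = (-355 - 112)*(-99) = -467*(-99) = 46233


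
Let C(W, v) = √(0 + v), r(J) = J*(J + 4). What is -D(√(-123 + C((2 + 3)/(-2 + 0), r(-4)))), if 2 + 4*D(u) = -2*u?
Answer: ½ + I*√123/2 ≈ 0.5 + 5.5453*I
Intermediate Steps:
r(J) = J*(4 + J)
C(W, v) = √v
D(u) = -½ - u/2 (D(u) = -½ + (-2*u)/4 = -½ - u/2)
-D(√(-123 + C((2 + 3)/(-2 + 0), r(-4)))) = -(-½ - √(-123 + √(-4*(4 - 4)))/2) = -(-½ - √(-123 + √(-4*0))/2) = -(-½ - √(-123 + √0)/2) = -(-½ - √(-123 + 0)/2) = -(-½ - I*√123/2) = ½ + I*√123/2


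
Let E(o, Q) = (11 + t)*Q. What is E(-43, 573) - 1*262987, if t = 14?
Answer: -248662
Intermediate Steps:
E(o, Q) = 25*Q (E(o, Q) = (11 + 14)*Q = 25*Q)
E(-43, 573) - 1*262987 = 25*573 - 1*262987 = 14325 - 262987 = -248662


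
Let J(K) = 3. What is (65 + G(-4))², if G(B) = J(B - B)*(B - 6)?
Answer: 1225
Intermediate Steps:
G(B) = -18 + 3*B (G(B) = 3*(B - 6) = 3*(-6 + B) = -18 + 3*B)
(65 + G(-4))² = (65 + (-18 + 3*(-4)))² = (65 + (-18 - 12))² = (65 - 30)² = 35² = 1225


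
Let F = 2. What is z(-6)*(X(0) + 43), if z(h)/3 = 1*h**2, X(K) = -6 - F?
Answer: 3780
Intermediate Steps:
X(K) = -8 (X(K) = -6 - 1*2 = -6 - 2 = -8)
z(h) = 3*h**2 (z(h) = 3*(1*h**2) = 3*h**2)
z(-6)*(X(0) + 43) = (3*(-6)**2)*(-8 + 43) = (3*36)*35 = 108*35 = 3780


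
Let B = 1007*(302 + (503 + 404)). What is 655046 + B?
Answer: 1872509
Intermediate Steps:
B = 1217463 (B = 1007*(302 + 907) = 1007*1209 = 1217463)
655046 + B = 655046 + 1217463 = 1872509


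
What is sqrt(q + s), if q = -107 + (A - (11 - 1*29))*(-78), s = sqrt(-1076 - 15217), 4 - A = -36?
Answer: sqrt(-4631 + I*sqrt(16293)) ≈ 0.9378 + 68.058*I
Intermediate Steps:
A = 40 (A = 4 - 1*(-36) = 4 + 36 = 40)
s = I*sqrt(16293) (s = sqrt(-16293) = I*sqrt(16293) ≈ 127.64*I)
q = -4631 (q = -107 + (40 - (11 - 1*29))*(-78) = -107 + (40 - (11 - 29))*(-78) = -107 + (40 - 1*(-18))*(-78) = -107 + (40 + 18)*(-78) = -107 + 58*(-78) = -107 - 4524 = -4631)
sqrt(q + s) = sqrt(-4631 + I*sqrt(16293))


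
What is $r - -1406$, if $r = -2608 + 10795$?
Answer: $9593$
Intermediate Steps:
$r = 8187$
$r - -1406 = 8187 - -1406 = 8187 + 1406 = 9593$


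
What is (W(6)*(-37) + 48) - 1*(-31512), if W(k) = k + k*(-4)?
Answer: 32226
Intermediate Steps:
W(k) = -3*k (W(k) = k - 4*k = -3*k)
(W(6)*(-37) + 48) - 1*(-31512) = (-3*6*(-37) + 48) - 1*(-31512) = (-18*(-37) + 48) + 31512 = (666 + 48) + 31512 = 714 + 31512 = 32226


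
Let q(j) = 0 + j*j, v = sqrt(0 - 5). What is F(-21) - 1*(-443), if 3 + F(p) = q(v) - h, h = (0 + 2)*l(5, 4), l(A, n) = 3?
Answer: 429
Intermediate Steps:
h = 6 (h = (0 + 2)*3 = 2*3 = 6)
v = I*sqrt(5) (v = sqrt(-5) = I*sqrt(5) ≈ 2.2361*I)
q(j) = j**2 (q(j) = 0 + j**2 = j**2)
F(p) = -14 (F(p) = -3 + ((I*sqrt(5))**2 - 1*6) = -3 + (-5 - 6) = -3 - 11 = -14)
F(-21) - 1*(-443) = -14 - 1*(-443) = -14 + 443 = 429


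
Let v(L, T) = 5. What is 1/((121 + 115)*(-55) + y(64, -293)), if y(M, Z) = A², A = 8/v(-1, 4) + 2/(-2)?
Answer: -25/324491 ≈ -7.7044e-5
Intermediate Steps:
A = ⅗ (A = 8/5 + 2/(-2) = 8*(⅕) + 2*(-½) = 8/5 - 1 = ⅗ ≈ 0.60000)
y(M, Z) = 9/25 (y(M, Z) = (⅗)² = 9/25)
1/((121 + 115)*(-55) + y(64, -293)) = 1/((121 + 115)*(-55) + 9/25) = 1/(236*(-55) + 9/25) = 1/(-12980 + 9/25) = 1/(-324491/25) = -25/324491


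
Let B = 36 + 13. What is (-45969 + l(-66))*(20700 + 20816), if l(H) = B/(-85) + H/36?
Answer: -486680007602/255 ≈ -1.9085e+9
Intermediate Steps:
B = 49
l(H) = -49/85 + H/36 (l(H) = 49/(-85) + H/36 = 49*(-1/85) + H*(1/36) = -49/85 + H/36)
(-45969 + l(-66))*(20700 + 20816) = (-45969 + (-49/85 + (1/36)*(-66)))*(20700 + 20816) = (-45969 + (-49/85 - 11/6))*41516 = (-45969 - 1229/510)*41516 = -23445419/510*41516 = -486680007602/255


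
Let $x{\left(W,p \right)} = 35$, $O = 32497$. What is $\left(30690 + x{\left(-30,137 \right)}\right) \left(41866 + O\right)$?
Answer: $2284803175$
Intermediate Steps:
$\left(30690 + x{\left(-30,137 \right)}\right) \left(41866 + O\right) = \left(30690 + 35\right) \left(41866 + 32497\right) = 30725 \cdot 74363 = 2284803175$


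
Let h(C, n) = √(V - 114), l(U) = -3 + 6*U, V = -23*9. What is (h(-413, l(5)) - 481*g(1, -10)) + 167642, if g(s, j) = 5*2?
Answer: 162832 + I*√321 ≈ 1.6283e+5 + 17.916*I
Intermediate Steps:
g(s, j) = 10
V = -207
h(C, n) = I*√321 (h(C, n) = √(-207 - 114) = √(-321) = I*√321)
(h(-413, l(5)) - 481*g(1, -10)) + 167642 = (I*√321 - 481*10) + 167642 = (I*√321 - 4810) + 167642 = (-4810 + I*√321) + 167642 = 162832 + I*√321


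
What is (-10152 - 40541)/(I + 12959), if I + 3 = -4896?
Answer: -50693/8060 ≈ -6.2895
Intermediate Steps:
I = -4899 (I = -3 - 4896 = -4899)
(-10152 - 40541)/(I + 12959) = (-10152 - 40541)/(-4899 + 12959) = -50693/8060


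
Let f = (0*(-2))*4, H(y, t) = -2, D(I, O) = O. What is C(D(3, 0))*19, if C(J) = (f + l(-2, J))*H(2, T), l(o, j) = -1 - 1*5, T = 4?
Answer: 228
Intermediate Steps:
l(o, j) = -6 (l(o, j) = -1 - 5 = -6)
f = 0 (f = 0*4 = 0)
C(J) = 12 (C(J) = (0 - 6)*(-2) = -6*(-2) = 12)
C(D(3, 0))*19 = 12*19 = 228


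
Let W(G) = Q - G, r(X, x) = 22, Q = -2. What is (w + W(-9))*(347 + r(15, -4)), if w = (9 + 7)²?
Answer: 97047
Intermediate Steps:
w = 256 (w = 16² = 256)
W(G) = -2 - G
(w + W(-9))*(347 + r(15, -4)) = (256 + (-2 - 1*(-9)))*(347 + 22) = (256 + (-2 + 9))*369 = (256 + 7)*369 = 263*369 = 97047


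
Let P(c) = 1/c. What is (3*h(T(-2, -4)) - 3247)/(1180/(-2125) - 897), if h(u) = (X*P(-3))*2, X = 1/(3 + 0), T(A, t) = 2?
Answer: 4140775/1144383 ≈ 3.6183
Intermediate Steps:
X = ⅓ (X = 1/3 = ⅓ ≈ 0.33333)
h(u) = -2/9 (h(u) = ((⅓)/(-3))*2 = ((⅓)*(-⅓))*2 = -⅑*2 = -2/9)
(3*h(T(-2, -4)) - 3247)/(1180/(-2125) - 897) = (3*(-2/9) - 3247)/(1180/(-2125) - 897) = (-⅔ - 3247)/(1180*(-1/2125) - 897) = -9743/(3*(-236/425 - 897)) = -9743/(3*(-381461/425)) = -9743/3*(-425/381461) = 4140775/1144383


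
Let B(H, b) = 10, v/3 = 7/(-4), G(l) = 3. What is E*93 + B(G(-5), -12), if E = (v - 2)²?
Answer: 78373/16 ≈ 4898.3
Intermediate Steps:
v = -21/4 (v = 3*(7/(-4)) = 3*(7*(-¼)) = 3*(-7/4) = -21/4 ≈ -5.2500)
E = 841/16 (E = (-21/4 - 2)² = (-29/4)² = 841/16 ≈ 52.563)
E*93 + B(G(-5), -12) = (841/16)*93 + 10 = 78213/16 + 10 = 78373/16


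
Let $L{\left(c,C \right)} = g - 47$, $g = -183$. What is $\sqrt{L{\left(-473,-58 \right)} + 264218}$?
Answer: $6 \sqrt{7333} \approx 513.8$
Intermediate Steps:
$L{\left(c,C \right)} = -230$ ($L{\left(c,C \right)} = -183 - 47 = -230$)
$\sqrt{L{\left(-473,-58 \right)} + 264218} = \sqrt{-230 + 264218} = \sqrt{263988} = 6 \sqrt{7333}$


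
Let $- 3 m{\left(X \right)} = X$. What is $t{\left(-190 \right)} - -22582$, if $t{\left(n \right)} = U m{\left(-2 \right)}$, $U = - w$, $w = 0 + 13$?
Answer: $\frac{67720}{3} \approx 22573.0$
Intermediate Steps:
$w = 13$
$m{\left(X \right)} = - \frac{X}{3}$
$U = -13$ ($U = \left(-1\right) 13 = -13$)
$t{\left(n \right)} = - \frac{26}{3}$ ($t{\left(n \right)} = - 13 \left(\left(- \frac{1}{3}\right) \left(-2\right)\right) = \left(-13\right) \frac{2}{3} = - \frac{26}{3}$)
$t{\left(-190 \right)} - -22582 = - \frac{26}{3} - -22582 = - \frac{26}{3} + 22582 = \frac{67720}{3}$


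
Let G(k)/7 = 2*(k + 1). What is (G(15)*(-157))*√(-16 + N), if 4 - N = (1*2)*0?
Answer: -70336*I*√3 ≈ -1.2183e+5*I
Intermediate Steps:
N = 4 (N = 4 - 1*2*0 = 4 - 2*0 = 4 - 1*0 = 4 + 0 = 4)
G(k) = 14 + 14*k (G(k) = 7*(2*(k + 1)) = 7*(2*(1 + k)) = 7*(2 + 2*k) = 14 + 14*k)
(G(15)*(-157))*√(-16 + N) = ((14 + 14*15)*(-157))*√(-16 + 4) = ((14 + 210)*(-157))*√(-12) = (224*(-157))*(2*I*√3) = -70336*I*√3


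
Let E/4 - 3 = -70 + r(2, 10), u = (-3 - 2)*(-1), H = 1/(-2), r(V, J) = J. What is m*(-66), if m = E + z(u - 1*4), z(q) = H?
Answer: 15081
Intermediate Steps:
H = -½ ≈ -0.50000
u = 5 (u = -5*(-1) = 5)
z(q) = -½
E = -228 (E = 12 + 4*(-70 + 10) = 12 + 4*(-60) = 12 - 240 = -228)
m = -457/2 (m = -228 - ½ = -457/2 ≈ -228.50)
m*(-66) = -457/2*(-66) = 15081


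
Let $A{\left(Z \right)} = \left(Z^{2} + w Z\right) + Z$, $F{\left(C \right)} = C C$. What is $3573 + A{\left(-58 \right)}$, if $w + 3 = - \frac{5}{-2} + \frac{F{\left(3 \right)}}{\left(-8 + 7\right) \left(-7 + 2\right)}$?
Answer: $\frac{34018}{5} \approx 6803.6$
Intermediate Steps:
$F{\left(C \right)} = C^{2}$
$w = \frac{13}{10}$ ($w = -3 + \left(- \frac{5}{-2} + \frac{3^{2}}{\left(-8 + 7\right) \left(-7 + 2\right)}\right) = -3 + \left(\left(-5\right) \left(- \frac{1}{2}\right) + \frac{9}{\left(-1\right) \left(-5\right)}\right) = -3 + \left(\frac{5}{2} + \frac{9}{5}\right) = -3 + \frac{43}{10} = \frac{13}{10} \approx 1.3$)
$A{\left(Z \right)} = Z^{2} + \frac{23 Z}{10}$ ($A{\left(Z \right)} = \left(Z^{2} + \frac{13 Z}{10}\right) + Z = Z^{2} + \frac{23 Z}{10}$)
$3573 + A{\left(-58 \right)} = 3573 + \frac{1}{10} \left(-58\right) \left(23 + 10 \left(-58\right)\right) = 3573 + \frac{1}{10} \left(-58\right) \left(23 - 580\right) = 3573 + \frac{1}{10} \left(-58\right) \left(-557\right) = 3573 + \frac{16153}{5} = \frac{34018}{5}$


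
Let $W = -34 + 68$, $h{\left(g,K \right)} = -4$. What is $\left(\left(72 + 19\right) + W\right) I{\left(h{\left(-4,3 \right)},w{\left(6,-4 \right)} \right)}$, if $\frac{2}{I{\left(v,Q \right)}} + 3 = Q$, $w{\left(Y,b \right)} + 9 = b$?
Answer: $- \frac{125}{8} \approx -15.625$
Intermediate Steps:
$w{\left(Y,b \right)} = -9 + b$
$W = 34$
$I{\left(v,Q \right)} = \frac{2}{-3 + Q}$
$\left(\left(72 + 19\right) + W\right) I{\left(h{\left(-4,3 \right)},w{\left(6,-4 \right)} \right)} = \left(\left(72 + 19\right) + 34\right) \frac{2}{-3 - 13} = \left(91 + 34\right) \frac{2}{-3 - 13} = 125 \frac{2}{-16} = 125 \cdot 2 \left(- \frac{1}{16}\right) = 125 \left(- \frac{1}{8}\right) = - \frac{125}{8}$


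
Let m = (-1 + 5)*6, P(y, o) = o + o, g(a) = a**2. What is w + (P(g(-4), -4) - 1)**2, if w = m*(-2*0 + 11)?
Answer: 345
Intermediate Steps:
P(y, o) = 2*o
m = 24 (m = 4*6 = 24)
w = 264 (w = 24*(-2*0 + 11) = 24*(0 + 11) = 24*11 = 264)
w + (P(g(-4), -4) - 1)**2 = 264 + (2*(-4) - 1)**2 = 264 + (-8 - 1)**2 = 264 + (-9)**2 = 264 + 81 = 345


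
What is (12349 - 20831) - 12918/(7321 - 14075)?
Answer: -28637255/3377 ≈ -8480.1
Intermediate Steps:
(12349 - 20831) - 12918/(7321 - 14075) = -8482 - 12918/(-6754) = -8482 - 12918*(-1)/6754 = -8482 - 1*(-6459/3377) = -8482 + 6459/3377 = -28637255/3377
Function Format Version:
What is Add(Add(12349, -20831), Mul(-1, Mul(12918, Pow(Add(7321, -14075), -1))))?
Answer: Rational(-28637255, 3377) ≈ -8480.1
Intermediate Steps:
Add(Add(12349, -20831), Mul(-1, Mul(12918, Pow(Add(7321, -14075), -1)))) = Add(-8482, Mul(-1, Mul(12918, Pow(-6754, -1)))) = Add(-8482, Mul(-1, Mul(12918, Rational(-1, 6754)))) = Add(-8482, Mul(-1, Rational(-6459, 3377))) = Add(-8482, Rational(6459, 3377)) = Rational(-28637255, 3377)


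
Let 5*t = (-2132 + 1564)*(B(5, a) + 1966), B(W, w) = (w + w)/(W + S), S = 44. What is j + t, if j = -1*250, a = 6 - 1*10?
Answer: -54774418/245 ≈ -2.2357e+5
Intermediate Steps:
a = -4 (a = 6 - 10 = -4)
B(W, w) = 2*w/(44 + W) (B(W, w) = (w + w)/(W + 44) = (2*w)/(44 + W) = 2*w/(44 + W))
t = -54713168/245 (t = ((-2132 + 1564)*(2*(-4)/(44 + 5) + 1966))/5 = (-568*(2*(-4)/49 + 1966))/5 = (-568*(2*(-4)*(1/49) + 1966))/5 = (-568*(-8/49 + 1966))/5 = (-568*96326/49)/5 = (⅕)*(-54713168/49) = -54713168/245 ≈ -2.2332e+5)
j = -250
j + t = -250 - 54713168/245 = -54774418/245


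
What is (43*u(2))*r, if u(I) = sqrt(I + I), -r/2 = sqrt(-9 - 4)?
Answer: -172*I*sqrt(13) ≈ -620.16*I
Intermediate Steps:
r = -2*I*sqrt(13) (r = -2*sqrt(-9 - 4) = -2*I*sqrt(13) ≈ -7.2111*I)
u(I) = sqrt(2)*sqrt(I) (u(I) = sqrt(2*I) = sqrt(2)*sqrt(I))
(43*u(2))*r = (43*(sqrt(2)*sqrt(2)))*(-2*I*sqrt(13)) = (43*2)*(-2*I*sqrt(13)) = 86*(-2*I*sqrt(13)) = -172*I*sqrt(13)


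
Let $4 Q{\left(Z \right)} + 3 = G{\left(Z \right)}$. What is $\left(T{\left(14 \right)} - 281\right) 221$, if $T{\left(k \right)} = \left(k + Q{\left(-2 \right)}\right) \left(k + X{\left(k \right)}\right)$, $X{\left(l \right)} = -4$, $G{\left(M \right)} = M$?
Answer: $- \frac{67847}{2} \approx -33924.0$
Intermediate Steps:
$Q{\left(Z \right)} = - \frac{3}{4} + \frac{Z}{4}$
$T{\left(k \right)} = \left(-4 + k\right) \left(- \frac{5}{4} + k\right)$ ($T{\left(k \right)} = \left(k + \left(- \frac{3}{4} + \frac{1}{4} \left(-2\right)\right)\right) \left(k - 4\right) = \left(k - \frac{5}{4}\right) \left(-4 + k\right) = \left(- \frac{5}{4} + k\right) \left(-4 + k\right) = \left(-4 + k\right) \left(- \frac{5}{4} + k\right)$)
$\left(T{\left(14 \right)} - 281\right) 221 = \left(\left(5 + 14^{2} - \frac{147}{2}\right) - 281\right) 221 = \left(\left(5 + 196 - \frac{147}{2}\right) - 281\right) 221 = \left(\frac{255}{2} - 281\right) 221 = \left(- \frac{307}{2}\right) 221 = - \frac{67847}{2}$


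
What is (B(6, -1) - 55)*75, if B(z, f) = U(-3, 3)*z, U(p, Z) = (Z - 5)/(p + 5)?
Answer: -4575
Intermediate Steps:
U(p, Z) = (-5 + Z)/(5 + p)
B(z, f) = -z (B(z, f) = ((-5 + 3)/(5 - 3))*z = (-2/2)*z = ((1/2)*(-2))*z = -z)
(B(6, -1) - 55)*75 = (-1*6 - 55)*75 = (-6 - 55)*75 = -61*75 = -4575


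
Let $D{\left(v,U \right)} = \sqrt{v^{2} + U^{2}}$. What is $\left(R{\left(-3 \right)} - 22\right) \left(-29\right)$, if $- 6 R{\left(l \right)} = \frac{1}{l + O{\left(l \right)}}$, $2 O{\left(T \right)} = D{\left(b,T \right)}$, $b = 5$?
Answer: $609 - \frac{29 \sqrt{34}}{6} \approx 580.82$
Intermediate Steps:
$D{\left(v,U \right)} = \sqrt{U^{2} + v^{2}}$
$O{\left(T \right)} = \frac{\sqrt{25 + T^{2}}}{2}$ ($O{\left(T \right)} = \frac{\sqrt{T^{2} + 5^{2}}}{2} = \frac{\sqrt{T^{2} + 25}}{2} = \frac{\sqrt{25 + T^{2}}}{2}$)
$R{\left(l \right)} = - \frac{1}{6 \left(l + \frac{\sqrt{25 + l^{2}}}{2}\right)}$
$\left(R{\left(-3 \right)} - 22\right) \left(-29\right) = \left(- \frac{1}{3 \sqrt{25 + \left(-3\right)^{2}} + 6 \left(-3\right)} - 22\right) \left(-29\right) = \left(- \frac{1}{3 \sqrt{25 + 9} - 18} - 22\right) \left(-29\right) = \left(- \frac{1}{3 \sqrt{34} - 18} - 22\right) \left(-29\right) = \left(- \frac{1}{-18 + 3 \sqrt{34}} - 22\right) \left(-29\right) = \left(-22 - \frac{1}{-18 + 3 \sqrt{34}}\right) \left(-29\right) = 638 + \frac{29}{-18 + 3 \sqrt{34}}$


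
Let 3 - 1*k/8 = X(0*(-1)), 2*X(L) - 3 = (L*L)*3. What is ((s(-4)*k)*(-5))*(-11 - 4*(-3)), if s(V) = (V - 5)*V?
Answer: -2160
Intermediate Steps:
s(V) = V*(-5 + V) (s(V) = (-5 + V)*V = V*(-5 + V))
X(L) = 3/2 + 3*L²/2 (X(L) = 3/2 + ((L*L)*3)/2 = 3/2 + (L²*3)/2 = 3/2 + (3*L²)/2 = 3/2 + 3*L²/2)
k = 12 (k = 24 - 8*(3/2 + 3*(0*(-1))²/2) = 24 - 8*(3/2 + (3/2)*0²) = 24 - 8*(3/2 + (3/2)*0) = 24 - 8*(3/2 + 0) = 24 - 8*3/2 = 24 - 12 = 12)
((s(-4)*k)*(-5))*(-11 - 4*(-3)) = ((-4*(-5 - 4)*12)*(-5))*(-11 - 4*(-3)) = ((-4*(-9)*12)*(-5))*(-11 + 12) = ((36*12)*(-5))*1 = (432*(-5))*1 = -2160*1 = -2160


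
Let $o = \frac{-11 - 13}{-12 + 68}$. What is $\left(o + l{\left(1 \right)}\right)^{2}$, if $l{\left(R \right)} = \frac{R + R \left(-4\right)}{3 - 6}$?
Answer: $\frac{16}{49} \approx 0.32653$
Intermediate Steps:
$l{\left(R \right)} = R$ ($l{\left(R \right)} = \frac{R - 4 R}{-3} = - 3 R \left(- \frac{1}{3}\right) = R$)
$o = - \frac{3}{7}$ ($o = - \frac{24}{56} = \left(-24\right) \frac{1}{56} = - \frac{3}{7} \approx -0.42857$)
$\left(o + l{\left(1 \right)}\right)^{2} = \left(- \frac{3}{7} + 1\right)^{2} = \left(\frac{4}{7}\right)^{2} = \frac{16}{49}$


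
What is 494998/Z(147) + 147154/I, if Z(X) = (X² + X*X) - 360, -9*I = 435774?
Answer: 13245560272/1556366841 ≈ 8.5106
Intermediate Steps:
I = -145258/3 (I = -⅑*435774 = -145258/3 ≈ -48419.)
Z(X) = -360 + 2*X² (Z(X) = (X² + X²) - 360 = 2*X² - 360 = -360 + 2*X²)
494998/Z(147) + 147154/I = 494998/(-360 + 2*147²) + 147154/(-145258/3) = 494998/(-360 + 2*21609) + 147154*(-3/145258) = 494998/(-360 + 43218) - 220731/72629 = 494998/42858 - 220731/72629 = 494998*(1/42858) - 220731/72629 = 247499/21429 - 220731/72629 = 13245560272/1556366841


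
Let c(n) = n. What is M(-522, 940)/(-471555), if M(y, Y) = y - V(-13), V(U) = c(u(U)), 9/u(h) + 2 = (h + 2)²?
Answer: 2301/2078335 ≈ 0.0011071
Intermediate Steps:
u(h) = 9/(-2 + (2 + h)²) (u(h) = 9/(-2 + (h + 2)²) = 9/(-2 + (2 + h)²))
V(U) = 9/(-2 + (2 + U)²)
M(y, Y) = -9/119 + y (M(y, Y) = y - 9/(-2 + (2 - 13)²) = y - 9/(-2 + (-11)²) = y - 9/(-2 + 121) = y - 9/119 = -9/119 + y)
M(-522, 940)/(-471555) = (-9/119 - 522)/(-471555) = -62127/119*(-1/471555) = 2301/2078335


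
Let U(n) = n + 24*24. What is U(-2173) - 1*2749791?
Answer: -2751388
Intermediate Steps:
U(n) = 576 + n (U(n) = n + 576 = 576 + n)
U(-2173) - 1*2749791 = (576 - 2173) - 1*2749791 = -1597 - 2749791 = -2751388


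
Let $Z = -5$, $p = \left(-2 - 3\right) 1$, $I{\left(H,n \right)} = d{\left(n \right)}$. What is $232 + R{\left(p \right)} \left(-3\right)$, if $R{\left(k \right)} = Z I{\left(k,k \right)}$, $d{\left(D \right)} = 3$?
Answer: $277$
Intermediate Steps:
$I{\left(H,n \right)} = 3$
$p = -5$ ($p = \left(-5\right) 1 = -5$)
$R{\left(k \right)} = -15$ ($R{\left(k \right)} = \left(-5\right) 3 = -15$)
$232 + R{\left(p \right)} \left(-3\right) = 232 - -45 = 232 + 45 = 277$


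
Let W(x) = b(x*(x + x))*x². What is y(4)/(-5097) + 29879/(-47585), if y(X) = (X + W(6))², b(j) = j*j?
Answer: -1657386196415903/242540745 ≈ -6.8334e+6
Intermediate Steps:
b(j) = j²
W(x) = 4*x⁶ (W(x) = (x*(x + x))²*x² = (x*(2*x))²*x² = (2*x²)²*x² = (4*x⁴)*x² = 4*x⁶)
y(X) = (186624 + X)² (y(X) = (X + 4*6⁶)² = (X + 4*46656)² = (X + 186624)² = (186624 + X)²)
y(4)/(-5097) + 29879/(-47585) = (186624 + 4)²/(-5097) + 29879/(-47585) = 186628²*(-1/5097) + 29879*(-1/47585) = 34830010384*(-1/5097) - 29879/47585 = -34830010384/5097 - 29879/47585 = -1657386196415903/242540745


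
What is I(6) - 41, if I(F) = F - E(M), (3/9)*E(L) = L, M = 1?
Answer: -38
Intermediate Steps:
E(L) = 3*L
I(F) = -3 + F (I(F) = F - 3 = -3 + F)
I(6) - 41 = (-3 + 6) - 41 = 3 - 41 = -38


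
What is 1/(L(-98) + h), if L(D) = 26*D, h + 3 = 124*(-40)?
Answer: -1/7511 ≈ -0.00013314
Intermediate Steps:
h = -4963 (h = -3 + 124*(-40) = -3 - 4960 = -4963)
1/(L(-98) + h) = 1/(26*(-98) - 4963) = 1/(-2548 - 4963) = 1/(-7511) = -1/7511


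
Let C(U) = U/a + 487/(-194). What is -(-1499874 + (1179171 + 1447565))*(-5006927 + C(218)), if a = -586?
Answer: 160354664697380901/28421 ≈ 5.6421e+12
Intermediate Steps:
C(U) = -487/194 - U/586 (C(U) = U/(-586) + 487/(-194) = U*(-1/586) + 487*(-1/194) = -U/586 - 487/194 = -487/194 - U/586)
-(-1499874 + (1179171 + 1447565))*(-5006927 + C(218)) = -(-1499874 + (1179171 + 1447565))*(-5006927 + (-487/194 - 1/586*218)) = -(-1499874 + 2626736)*(-5006927 + (-487/194 - 109/293)) = -1126862*(-5006927 - 163837/56842) = -1126862*(-284603908371)/56842 = -1*(-160354664697380901/28421) = 160354664697380901/28421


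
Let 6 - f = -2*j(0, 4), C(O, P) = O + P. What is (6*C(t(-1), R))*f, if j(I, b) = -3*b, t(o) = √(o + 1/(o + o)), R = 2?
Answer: -216 - 54*I*√6 ≈ -216.0 - 132.27*I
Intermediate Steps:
t(o) = √(o + 1/(2*o))
f = -18 (f = 6 - (-2)*(-3*4) = 6 - (-2)*(-12) = 6 - 1*24 = 6 - 24 = -18)
(6*C(t(-1), R))*f = (6*(√(2/(-1) + 4*(-1))/2 + 2))*(-18) = (6*(√(2*(-1) - 4)/2 + 2))*(-18) = (6*(√(-2 - 4)/2 + 2))*(-18) = (6*(√(-6)/2 + 2))*(-18) = (6*((I*√6)/2 + 2))*(-18) = (6*(I*√6/2 + 2))*(-18) = (6*(2 + I*√6/2))*(-18) = (12 + 3*I*√6)*(-18) = -216 - 54*I*√6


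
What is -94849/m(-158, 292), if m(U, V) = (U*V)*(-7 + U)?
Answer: -94849/7612440 ≈ -0.012460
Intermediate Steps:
m(U, V) = U*V*(-7 + U)
-94849/m(-158, 292) = -94849*(-1/(46136*(-7 - 158))) = -94849/((-158*292*(-165))) = -94849/7612440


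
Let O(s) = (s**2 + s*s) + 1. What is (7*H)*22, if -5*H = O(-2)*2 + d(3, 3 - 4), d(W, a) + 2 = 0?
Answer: -2464/5 ≈ -492.80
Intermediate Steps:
d(W, a) = -2 (d(W, a) = -2 + 0 = -2)
O(s) = 1 + 2*s**2 (O(s) = (s**2 + s**2) + 1 = 2*s**2 + 1 = 1 + 2*s**2)
H = -16/5 (H = -((1 + 2*(-2)**2)*2 - 2)/5 = -((1 + 2*4)*2 - 2)/5 = -((1 + 8)*2 - 2)/5 = -(9*2 - 2)/5 = -(18 - 2)/5 = -1/5*16 = -16/5 ≈ -3.2000)
(7*H)*22 = (7*(-16/5))*22 = -112/5*22 = -2464/5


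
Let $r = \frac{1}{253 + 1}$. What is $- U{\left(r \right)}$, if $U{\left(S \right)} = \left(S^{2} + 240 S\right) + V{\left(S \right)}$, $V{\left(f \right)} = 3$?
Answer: $- \frac{254509}{64516} \approx -3.9449$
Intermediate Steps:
$r = \frac{1}{254} \approx 0.003937$
$U{\left(S \right)} = 3 + S^{2} + 240 S$ ($U{\left(S \right)} = \left(S^{2} + 240 S\right) + 3 = 3 + S^{2} + 240 S$)
$- U{\left(r \right)} = - (3 + \left(\frac{1}{254}\right)^{2} + 240 \cdot \frac{1}{254}) = - (3 + \frac{1}{64516} + \frac{120}{127}) = \left(-1\right) \frac{254509}{64516} = - \frac{254509}{64516}$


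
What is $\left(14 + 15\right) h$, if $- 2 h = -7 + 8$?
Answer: $- \frac{29}{2} \approx -14.5$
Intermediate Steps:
$h = - \frac{1}{2}$ ($h = - \frac{-7 + 8}{2} = \left(- \frac{1}{2}\right) 1 = - \frac{1}{2} \approx -0.5$)
$\left(14 + 15\right) h = \left(14 + 15\right) \left(- \frac{1}{2}\right) = 29 \left(- \frac{1}{2}\right) = - \frac{29}{2}$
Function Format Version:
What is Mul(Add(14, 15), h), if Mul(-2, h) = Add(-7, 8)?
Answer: Rational(-29, 2) ≈ -14.500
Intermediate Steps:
h = Rational(-1, 2) (h = Mul(Rational(-1, 2), Add(-7, 8)) = Mul(Rational(-1, 2), 1) = Rational(-1, 2) ≈ -0.50000)
Mul(Add(14, 15), h) = Mul(Add(14, 15), Rational(-1, 2)) = Mul(29, Rational(-1, 2)) = Rational(-29, 2)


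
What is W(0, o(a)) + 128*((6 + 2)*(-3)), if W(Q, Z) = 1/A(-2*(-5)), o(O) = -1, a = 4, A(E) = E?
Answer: -30719/10 ≈ -3071.9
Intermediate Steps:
W(Q, Z) = ⅒ (W(Q, Z) = 1/(-2*(-5)) = 1/10 = ⅒)
W(0, o(a)) + 128*((6 + 2)*(-3)) = ⅒ + 128*((6 + 2)*(-3)) = ⅒ + 128*(8*(-3)) = ⅒ + 128*(-24) = ⅒ - 3072 = -30719/10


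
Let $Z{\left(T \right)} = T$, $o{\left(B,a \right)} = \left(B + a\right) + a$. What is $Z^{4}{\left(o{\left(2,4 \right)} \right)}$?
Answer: $10000$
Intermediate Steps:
$o{\left(B,a \right)} = B + 2 a$
$Z^{4}{\left(o{\left(2,4 \right)} \right)} = \left(2 + 2 \cdot 4\right)^{4} = \left(2 + 8\right)^{4} = 10^{4} = 10000$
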